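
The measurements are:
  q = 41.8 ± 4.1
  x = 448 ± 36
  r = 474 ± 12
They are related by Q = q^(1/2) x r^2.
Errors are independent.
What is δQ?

6.96e+07

Relative error in a monomial: (δQ/Q)² = Σ (nᵢ · δxᵢ/xᵢ)².
  (½·δq/q)² = (0.5×0.0981)² = 0.00241;  (1·δx/x)² = (1×0.0804)² = 0.00646;  (2·δr/r)² = (2×0.0253)² = 0.00256
δQ/Q = √(0.0114) = 0.107
Q = 6.51e+08, so δQ = 0.107 × 6.51e+08 = 6.96e+07.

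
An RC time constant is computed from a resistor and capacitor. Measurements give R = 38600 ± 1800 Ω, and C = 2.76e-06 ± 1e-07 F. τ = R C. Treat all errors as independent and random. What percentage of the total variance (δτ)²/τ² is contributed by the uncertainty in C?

37.6%

(δτ/τ)² = (1·δR/R)² + (1·δC/C)²
  R term: (1×0.0466)² = 0.00217
  C term: (1×0.0362)² = 0.00131
Total = 0.00349. Share from C = 0.00131/0.00349 = 0.376.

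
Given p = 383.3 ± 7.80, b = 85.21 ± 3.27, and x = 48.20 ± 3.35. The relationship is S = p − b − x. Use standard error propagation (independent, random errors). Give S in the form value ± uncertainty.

Sums and differences: (δS)² = Σ (cᵢ δxᵢ)².
  (δp)² = 60.8;  (δb)² = 10.7;  (δx)² = 11.2
δS = √(82.8) = 9.10
S = 249.9.

249.9 ± 9.10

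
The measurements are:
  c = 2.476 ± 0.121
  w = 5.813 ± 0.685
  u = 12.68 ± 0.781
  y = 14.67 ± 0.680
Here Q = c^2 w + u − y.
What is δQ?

Let p = c^2·w = 35.64. δp/p = √((2·δc/c)² + (1·δw/w)²) = √(0.00955 + 0.0139) = 0.153, so δp = 5.46.
Q = p + u − y: δQ = √(δp² + δu² + δy²) = √(29.8 + 0.610 + 0.462) = 5.55

5.55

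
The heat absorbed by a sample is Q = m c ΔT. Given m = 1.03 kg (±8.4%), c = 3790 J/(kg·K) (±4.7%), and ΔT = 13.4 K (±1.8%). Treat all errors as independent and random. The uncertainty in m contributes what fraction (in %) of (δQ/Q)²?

73.6%

(δQ/Q)² = (1·δm/m)² + (1·δc/c)² + (1·δΔT/ΔT)²
  m term: (1×0.0840)² = 0.00706
  c term: (1×0.0470)² = 0.00221
  ΔT term: (1×0.0180)² = 0.000324
Total = 0.00959. Share from m = 0.00706/0.00959 = 0.736.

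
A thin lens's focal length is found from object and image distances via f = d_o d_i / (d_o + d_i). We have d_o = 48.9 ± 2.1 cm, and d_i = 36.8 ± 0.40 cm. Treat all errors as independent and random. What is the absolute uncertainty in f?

0.409 cm

∂f/∂d_o = (d_i/(d_o+d_i))² = 0.184;  ∂f/∂d_i = (d_o/(d_o+d_i))² = 0.326
δf = √((∂f/∂d_o · δd_o)² + (∂f/∂d_i · δd_i)²) = √(0.150 + 0.0170) = 0.409 cm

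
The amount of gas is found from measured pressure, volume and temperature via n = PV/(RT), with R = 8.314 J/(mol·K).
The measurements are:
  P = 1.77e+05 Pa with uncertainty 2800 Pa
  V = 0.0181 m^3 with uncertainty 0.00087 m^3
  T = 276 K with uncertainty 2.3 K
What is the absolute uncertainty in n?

Each factor contributes (exponent × relative error)² to (δn/n)²:
  (1·δP/P)² = (1×0.0158)² = 0.000250;  (1·δV/V)² = (1×0.0481)² = 0.00231;  (-1·δT/T)² = (-1×0.00833)² = 6.94e-05
δn/n = √(0.00263) = 0.0513
n = 1.40 mol, so δn = 0.0513 × 1.40 = 0.0716 mol.

0.0716 mol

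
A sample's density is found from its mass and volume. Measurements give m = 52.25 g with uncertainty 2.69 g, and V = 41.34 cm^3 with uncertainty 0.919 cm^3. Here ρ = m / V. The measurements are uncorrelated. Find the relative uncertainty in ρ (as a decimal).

For a monomial ρ ∝ m, V^-1, fractional errors add in quadrature:
  (1·δm/m)² = (1×0.0515)² = 0.00265;  (-1·δV/V)² = (-1×0.0222)² = 0.000494
δρ/ρ = √(0.00314) = 0.0561

0.0561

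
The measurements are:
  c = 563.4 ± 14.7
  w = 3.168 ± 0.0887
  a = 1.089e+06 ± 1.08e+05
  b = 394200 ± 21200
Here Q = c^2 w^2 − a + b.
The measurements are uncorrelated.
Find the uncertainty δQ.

2.68e+05

Let p = c^2·w^2 = 3.186e+06. δp/p = √((2·δc/c)² + (2·δw/w)²) = √(0.00272 + 0.00314) = 0.0765, so δp = 2.44e+05.
Q = p − a + b: δQ = √(δp² + δa² + δb²) = √(5.95e+10 + 1.17e+10 + 4.49e+08) = 2.68e+05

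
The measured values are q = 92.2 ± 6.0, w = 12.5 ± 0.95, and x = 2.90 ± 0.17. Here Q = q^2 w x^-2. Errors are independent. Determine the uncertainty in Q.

2410

Q is a product of powers, so relative uncertainties combine in quadrature:
  (2·δq/q)² = (2×0.0651)² = 0.0169;  (1·δw/w)² = (1×0.0760)² = 0.00578;  (-2·δx/x)² = (-2×0.0586)² = 0.0137
δQ/Q = √(0.0365) = 0.191
Q = 12600, so δQ = 0.191 × 12600 = 2410.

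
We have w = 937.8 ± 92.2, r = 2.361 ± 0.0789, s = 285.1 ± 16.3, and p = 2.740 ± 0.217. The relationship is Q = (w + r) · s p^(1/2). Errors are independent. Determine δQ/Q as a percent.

Let u = w + r = 940.2. δu = √(δw² + δr²) = √(8500 + 0.00623) = 92.2, so δu/u = 0.0981.
Q is then a monomial in u, s, p:
δQ/Q = √((δu/u)² + (1·δs/s)² + (½·δp/p)²) = √(0.00962 + 0.00327 + 0.00157) = 0.120

12.0%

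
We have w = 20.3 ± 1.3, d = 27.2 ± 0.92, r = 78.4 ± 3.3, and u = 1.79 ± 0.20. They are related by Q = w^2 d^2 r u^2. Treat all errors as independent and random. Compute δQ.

Relative error in a monomial: (δQ/Q)² = Σ (nᵢ · δxᵢ/xᵢ)².
  (2·δw/w)² = (2×0.0640)² = 0.0164;  (2·δd/d)² = (2×0.0338)² = 0.00458;  (1·δr/r)² = (1×0.0421)² = 0.00177;  (2·δu/u)² = (2×0.112)² = 0.0499
δQ/Q = √(0.0727) = 0.270
Q = 7.66e+07, so δQ = 0.270 × 7.66e+07 = 2.06e+07.

2.06e+07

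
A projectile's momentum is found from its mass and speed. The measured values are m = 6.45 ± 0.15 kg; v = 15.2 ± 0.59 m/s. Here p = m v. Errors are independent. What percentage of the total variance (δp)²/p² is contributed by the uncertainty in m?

(δp/p)² = (1·δm/m)² + (1·δv/v)²
  m term: (1×0.0233)² = 0.000541
  v term: (1×0.0388)² = 0.00151
Total = 0.00205. Share from m = 0.000541/0.00205 = 0.264.

26.4%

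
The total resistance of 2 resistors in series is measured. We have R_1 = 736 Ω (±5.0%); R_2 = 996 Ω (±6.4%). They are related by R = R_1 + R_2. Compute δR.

R is a linear combination, so absolute uncertainties add in quadrature:
  (δR_1)² = 1350;  (δR_2)² = 4060
δR = √(5420) = 73.6 Ω

73.6 Ω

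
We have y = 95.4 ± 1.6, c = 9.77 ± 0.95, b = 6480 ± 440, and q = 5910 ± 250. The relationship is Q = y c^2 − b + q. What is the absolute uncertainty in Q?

1850

Let p = y·c^2 = 9110. δp/p = √((1·δy/y)² + (2·δc/c)²) = √(0.000281 + 0.0378) = 0.195, so δp = 1780.
Q = p − b + q: δQ = √(δp² + δb² + δq²) = √(3.16e+06 + 1.94e+05 + 62500) = 1850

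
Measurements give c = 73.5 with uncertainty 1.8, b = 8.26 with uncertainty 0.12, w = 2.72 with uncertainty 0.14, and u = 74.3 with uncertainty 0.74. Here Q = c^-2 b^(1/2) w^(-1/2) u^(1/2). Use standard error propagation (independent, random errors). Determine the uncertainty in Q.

0.000156

Relative error in a monomial: (δQ/Q)² = Σ (nᵢ · δxᵢ/xᵢ)².
  (-2·δc/c)² = (-2×0.0245)² = 0.00240;  (½·δb/b)² = (0.5×0.0145)² = 5.28e-05;  (−½·δw/w)² = (-0.5×0.0515)² = 0.000662;  (½·δu/u)² = (0.5×0.00996)² = 2.48e-05
δQ/Q = √(0.00314) = 0.0560
Q = 0.00278, so δQ = 0.0560 × 0.00278 = 0.000156.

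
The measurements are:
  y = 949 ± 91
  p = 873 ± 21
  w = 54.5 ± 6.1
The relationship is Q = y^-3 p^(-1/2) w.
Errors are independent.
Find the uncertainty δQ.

Since Q is a product/quotient, work with relative uncertainties:
  (-3·δy/y)² = (-3×0.0959)² = 0.0828;  (−½·δp/p)² = (-0.5×0.0241)² = 0.000145;  (1·δw/w)² = (1×0.112)² = 0.0125
δQ/Q = √(0.0954) = 0.309
Q = 2.16e-09, so δQ = 0.309 × 2.16e-09 = 6.67e-10.

6.67e-10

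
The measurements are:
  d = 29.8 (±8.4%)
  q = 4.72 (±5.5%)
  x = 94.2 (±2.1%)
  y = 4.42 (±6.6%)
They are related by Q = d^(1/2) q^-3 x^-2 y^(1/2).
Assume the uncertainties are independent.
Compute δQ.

Relative error in a monomial: (δQ/Q)² = Σ (nᵢ · δxᵢ/xᵢ)².
  (½·δd/d)² = (0.5×0.0840)² = 0.00176;  (-3·δq/q)² = (-3×0.0550)² = 0.0272;  (-2·δx/x)² = (-2×0.0210)² = 0.00176;  (½·δy/y)² = (0.5×0.0660)² = 0.00109
δQ/Q = √(0.0318) = 0.178
Q = 1.23e-05, so δQ = 0.178 × 1.23e-05 = 2.19e-06.

2.19e-06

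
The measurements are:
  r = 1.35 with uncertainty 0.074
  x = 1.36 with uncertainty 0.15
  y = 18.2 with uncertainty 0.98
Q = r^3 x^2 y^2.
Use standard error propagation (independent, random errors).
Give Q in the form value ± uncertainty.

Since Q is a product/quotient, work with relative uncertainties:
  (3·δr/r)² = (3×0.0548)² = 0.0270;  (2·δx/x)² = (2×0.110)² = 0.0487;  (2·δy/y)² = (2×0.0538)² = 0.0116
δQ/Q = √(0.0873) = 0.295
Q = 1510, so δQ = 0.295 × 1510 = 445.

1510 ± 445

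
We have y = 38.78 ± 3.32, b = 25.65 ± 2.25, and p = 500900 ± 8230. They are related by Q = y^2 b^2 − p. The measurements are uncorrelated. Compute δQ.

Let w = y^2·b^2 = 989400. δw/w = √((2·δy/y)² + (2·δb/b)²) = √(0.0293 + 0.0308) = 0.245, so δw = 2.43e+05.
Q = w − p: δQ = √(δw² + δp²) = √(5.88e+10 + 6.77e+07) = 2.43e+05

2.43e+05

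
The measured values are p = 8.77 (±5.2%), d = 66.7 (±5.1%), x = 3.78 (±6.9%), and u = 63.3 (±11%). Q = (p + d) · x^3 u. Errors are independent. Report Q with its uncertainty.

Let w = p + d = 75.5. δw = √(δp² + δd²) = √(0.208 + 11.6) = 3.43, so δw/w = 0.0455.
Q is then a monomial in w, x, u:
δQ/Q = √((δw/w)² + (3·δx/x)² + (1·δu/u)²) = √(0.00207 + 0.0428 + 0.0121) = 0.239
Q = 2.58e+05, so δQ = 0.239 × 2.58e+05 = 61600.

(2.58 ± 0.616) × 10^5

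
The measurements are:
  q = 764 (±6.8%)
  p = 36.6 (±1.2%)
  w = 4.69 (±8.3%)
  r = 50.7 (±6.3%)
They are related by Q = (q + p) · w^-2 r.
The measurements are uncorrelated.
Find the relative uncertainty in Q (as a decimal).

Let u = q + p = 801. δu = √(δq² + δp²) = √(2700 + 0.193) = 52.0, so δu/u = 0.0649.
Q is then a monomial in u, w, r:
δQ/Q = √((δu/u)² + (-2·δw/w)² + (1·δr/r)²) = √(0.00421 + 0.0276 + 0.00397) = 0.189

0.189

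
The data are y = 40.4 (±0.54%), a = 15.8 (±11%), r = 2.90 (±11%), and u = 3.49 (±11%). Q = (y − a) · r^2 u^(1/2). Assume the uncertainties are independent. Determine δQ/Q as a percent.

Let w = y − a = 24.6. δw = √(δy² + δa²) = √(0.0476 + 3.02) = 1.75, so δw/w = 0.0712.
Q is then a monomial in w, r, u:
δQ/Q = √((δw/w)² + (2·δr/r)² + (½·δu/u)²) = √(0.00507 + 0.0484 + 0.00302) = 0.238

23.8%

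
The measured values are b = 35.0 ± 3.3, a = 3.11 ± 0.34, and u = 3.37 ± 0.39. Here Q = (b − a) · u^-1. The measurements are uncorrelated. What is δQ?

1.47

Let w = b − a = 31.9. δw = √(δb² + δa²) = √(10.9 + 0.116) = 3.32, so δw/w = 0.104.
Q is then a monomial in w, u:
δQ/Q = √((δw/w)² + (-1·δu/u)²) = √(0.0108 + 0.0134) = 0.156
Q = 9.46, so δQ = 0.156 × 9.46 = 1.47.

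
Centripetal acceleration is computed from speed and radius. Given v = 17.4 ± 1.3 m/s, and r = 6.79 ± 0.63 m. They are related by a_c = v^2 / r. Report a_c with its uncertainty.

Relative error in a monomial: (δa_c/a_c)² = Σ (nᵢ · δxᵢ/xᵢ)².
  (2·δv/v)² = (2×0.0747)² = 0.0223;  (-1·δr/r)² = (-1×0.0928)² = 0.00861
δa_c/a_c = √(0.0309) = 0.176
a_c = 44.6 m/s^2, so δa_c = 0.176 × 44.6 = 7.84 m/s^2.

44.6 ± 7.84 m/s^2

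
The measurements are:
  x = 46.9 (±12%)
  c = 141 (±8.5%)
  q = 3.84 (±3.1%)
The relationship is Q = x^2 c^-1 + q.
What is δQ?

Let p = x^2·c^-1 = 15.6. δp/p = √((2·δx/x)² + (-1·δc/c)²) = √(0.0576 + 0.00723) = 0.255, so δp = 3.97.
Q = p + q: δQ = √(δp² + δq²) = √(15.8 + 0.0142) = 3.97

3.97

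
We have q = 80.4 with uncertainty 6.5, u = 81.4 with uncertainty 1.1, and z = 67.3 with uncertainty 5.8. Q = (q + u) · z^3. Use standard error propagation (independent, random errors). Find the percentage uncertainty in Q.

26.2%

Let w = q + u = 162. δw = √(δq² + δu²) = √(42.2 + 1.21) = 6.59, so δw/w = 0.0407.
Q is then a monomial in w, z:
δQ/Q = √((δw/w)² + (3·δz/z)²) = √(0.00166 + 0.0668) = 0.262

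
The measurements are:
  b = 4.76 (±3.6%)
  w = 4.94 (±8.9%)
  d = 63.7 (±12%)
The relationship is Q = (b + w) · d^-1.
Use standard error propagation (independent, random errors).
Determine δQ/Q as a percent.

12.9%

Let u = b + w = 9.70. δu = √(δb² + δw²) = √(0.0294 + 0.193) = 0.472, so δu/u = 0.0486.
Q is then a monomial in u, d:
δQ/Q = √((δu/u)² + (-1·δd/d)²) = √(0.00237 + 0.0144) = 0.129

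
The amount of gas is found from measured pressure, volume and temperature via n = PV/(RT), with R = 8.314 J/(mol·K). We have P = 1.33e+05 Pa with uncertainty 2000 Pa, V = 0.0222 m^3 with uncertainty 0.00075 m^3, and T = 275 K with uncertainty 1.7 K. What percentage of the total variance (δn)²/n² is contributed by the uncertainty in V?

(δn/n)² = (1·δP/P)² + (1·δV/V)² + (-1·δT/T)²
  P term: (1×0.0150)² = 0.000226
  V term: (1×0.0338)² = 0.00114
  T term: (-1×0.00618)² = 3.82e-05
Total = 0.00141. Share from V = 0.00114/0.00141 = 0.812.

81.2%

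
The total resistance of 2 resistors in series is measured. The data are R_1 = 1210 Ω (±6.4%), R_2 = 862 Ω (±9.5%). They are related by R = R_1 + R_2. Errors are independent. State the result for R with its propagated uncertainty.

Each term contributes (cᵢ δxᵢ)² to (δR)²:
  (δR_1)² = 6000;  (δR_2)² = 6710
δR = √(12700) = 113 Ω
R = 2070 Ω.

2070 ± 113 Ω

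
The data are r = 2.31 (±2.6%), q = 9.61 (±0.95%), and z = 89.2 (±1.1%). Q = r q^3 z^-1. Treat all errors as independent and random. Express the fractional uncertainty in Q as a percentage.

4.01%

Since Q is a product/quotient, work with relative uncertainties:
  (1·δr/r)² = (1×0.0260)² = 0.000676;  (3·δq/q)² = (3×0.00950)² = 0.000812;  (-1·δz/z)² = (-1×0.0110)² = 0.000121
δQ/Q = √(0.00161) = 0.0401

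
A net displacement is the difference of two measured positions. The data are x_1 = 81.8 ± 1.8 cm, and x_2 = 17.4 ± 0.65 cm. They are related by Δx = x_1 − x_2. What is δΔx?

1.91 cm

Absolute uncertainties add in quadrature for a linear combination:
  (δx_1)² = 3.24;  (δx_2)² = 0.423
δΔx = √(3.66) = 1.91 cm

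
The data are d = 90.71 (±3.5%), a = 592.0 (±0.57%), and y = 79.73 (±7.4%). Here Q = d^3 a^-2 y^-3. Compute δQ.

Products/powers → add relative errors in quadrature, weighted by exponent:
  (3·δd/d)² = (3×0.0350)² = 0.0110;  (-2·δa/a)² = (-2×0.00570)² = 0.000130;  (-3·δy/y)² = (-3×0.0740)² = 0.0493
δQ/Q = √(0.0604) = 0.246
Q = 4.202e-06, so δQ = 0.246 × 4.202e-06 = 1.03e-06.

1.03e-06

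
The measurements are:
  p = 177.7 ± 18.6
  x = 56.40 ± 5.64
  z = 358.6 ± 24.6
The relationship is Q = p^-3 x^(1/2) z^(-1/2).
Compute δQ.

For a monomial Q ∝ p^-3, x^(1/2), z^(-1/2), fractional errors add in quadrature:
  (-3·δp/p)² = (-3×0.105)² = 0.0986;  (½·δx/x)² = (0.5×0.100)² = 0.00250;  (−½·δz/z)² = (-0.5×0.0686)² = 0.00118
δQ/Q = √(0.102) = 0.320
Q = 7.068e-08, so δQ = 0.320 × 7.068e-08 = 2.26e-08.

2.26e-08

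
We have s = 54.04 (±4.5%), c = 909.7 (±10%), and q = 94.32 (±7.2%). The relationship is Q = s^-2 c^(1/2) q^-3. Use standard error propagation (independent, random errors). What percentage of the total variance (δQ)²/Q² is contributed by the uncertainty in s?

14.1%

(δQ/Q)² = (-2·δs/s)² + (½·δc/c)² + (-3·δq/q)²
  s term: (-2×0.0450)² = 0.00810
  c term: (0.5×0.100)² = 0.00250
  q term: (-3×0.0720)² = 0.0467
Total = 0.0573. Share from s = 0.00810/0.0573 = 0.141.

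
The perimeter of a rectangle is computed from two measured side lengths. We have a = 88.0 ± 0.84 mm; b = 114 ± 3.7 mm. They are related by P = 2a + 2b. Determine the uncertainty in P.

7.59 mm

Absolute uncertainties add in quadrature for a linear combination:
  (2·δa)² = 2.82;  (2·δb)² = 54.8
δP = √(57.6) = 7.59 mm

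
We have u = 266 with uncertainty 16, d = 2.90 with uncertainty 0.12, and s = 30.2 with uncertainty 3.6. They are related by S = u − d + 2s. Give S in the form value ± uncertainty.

S is a linear combination, so absolute uncertainties add in quadrature:
  (δu)² = 256;  (δd)² = 0.0144;  (2·δs)² = 51.8
δS = √(308) = 17.5
S = 324.

324 ± 17.5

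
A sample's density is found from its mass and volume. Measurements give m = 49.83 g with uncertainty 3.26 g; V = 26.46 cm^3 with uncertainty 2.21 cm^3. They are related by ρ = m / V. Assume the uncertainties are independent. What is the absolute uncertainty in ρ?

For a monomial ρ ∝ m, V^-1, fractional errors add in quadrature:
  (1·δm/m)² = (1×0.0654)² = 0.00428;  (-1·δV/V)² = (-1×0.0835)² = 0.00698
δρ/ρ = √(0.0113) = 0.106
ρ = 1.883 g/cm^3, so δρ = 0.106 × 1.883 = 0.200 g/cm^3.

0.200 g/cm^3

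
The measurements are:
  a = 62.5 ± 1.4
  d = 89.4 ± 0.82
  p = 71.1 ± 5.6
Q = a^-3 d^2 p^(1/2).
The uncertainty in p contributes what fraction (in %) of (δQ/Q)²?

24.2%

(δQ/Q)² = (-3·δa/a)² + (2·δd/d)² + (½·δp/p)²
  a term: (-3×0.0224)² = 0.00452
  d term: (2×0.00917)² = 0.000337
  p term: (0.5×0.0788)² = 0.00155
Total = 0.00640. Share from p = 0.00155/0.00640 = 0.242.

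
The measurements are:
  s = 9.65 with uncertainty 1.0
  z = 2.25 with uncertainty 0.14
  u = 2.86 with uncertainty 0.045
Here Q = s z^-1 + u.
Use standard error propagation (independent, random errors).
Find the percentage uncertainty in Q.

7.28%

Let p = s·z^-1 = 4.29. δp/p = √((1·δs/s)² + (-1·δz/z)²) = √(0.0107 + 0.00387) = 0.121, so δp = 0.518.
Q = p + u: δQ = √(δp² + δu²) = √(0.269 + 0.00202) = 0.520
Q = 7.15, so δQ/Q = 0.520/7.15 = 0.0728.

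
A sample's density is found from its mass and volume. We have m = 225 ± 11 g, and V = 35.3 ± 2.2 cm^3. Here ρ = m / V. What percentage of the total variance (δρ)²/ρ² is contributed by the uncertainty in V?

(δρ/ρ)² = (1·δm/m)² + (-1·δV/V)²
  m term: (1×0.0489)² = 0.00239
  V term: (-1×0.0623)² = 0.00388
Total = 0.00627. Share from V = 0.00388/0.00627 = 0.619.

61.9%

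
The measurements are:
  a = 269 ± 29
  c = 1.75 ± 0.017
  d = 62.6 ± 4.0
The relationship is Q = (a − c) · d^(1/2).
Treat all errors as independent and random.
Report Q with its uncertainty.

Let u = a − c = 267. δu = √(δa² + δc²) = √(841 + 0.000289) = 29.0, so δu/u = 0.109.
Q is then a monomial in u, d:
δQ/Q = √((δu/u)² + (½·δd/d)²) = √(0.0118 + 0.00102) = 0.113
Q = 2110, so δQ = 0.113 × 2110 = 239.

2110 ± 239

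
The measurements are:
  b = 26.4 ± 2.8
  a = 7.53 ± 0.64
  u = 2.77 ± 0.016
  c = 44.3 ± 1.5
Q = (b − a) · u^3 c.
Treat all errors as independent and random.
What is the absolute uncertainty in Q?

2790

Let w = b − a = 18.9. δw = √(δb² + δa²) = √(7.84 + 0.410) = 2.87, so δw/w = 0.152.
Q is then a monomial in w, u, c:
δQ/Q = √((δw/w)² + (3·δu/u)² + (1·δc/c)²) = √(0.0232 + 0.000300 + 0.00115) = 0.157
Q = 17800, so δQ = 0.157 × 17800 = 2790.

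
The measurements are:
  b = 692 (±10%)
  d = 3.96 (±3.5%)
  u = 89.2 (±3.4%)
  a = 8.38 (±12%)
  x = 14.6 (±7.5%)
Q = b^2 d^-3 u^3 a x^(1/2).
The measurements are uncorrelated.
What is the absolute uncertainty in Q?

Q is a product of powers, so relative uncertainties combine in quadrature:
  (2·δb/b)² = (2×0.100)² = 0.0400;  (-3·δd/d)² = (-3×0.0350)² = 0.0110;  (3·δu/u)² = (3×0.0340)² = 0.0104;  (1·δa/a)² = (1×0.120)² = 0.0144;  (½·δx/x)² = (0.5×0.0750)² = 0.00141
δQ/Q = √(0.0772) = 0.278
Q = 1.75e+11, so δQ = 0.278 × 1.75e+11 = 4.87e+10.

4.87e+10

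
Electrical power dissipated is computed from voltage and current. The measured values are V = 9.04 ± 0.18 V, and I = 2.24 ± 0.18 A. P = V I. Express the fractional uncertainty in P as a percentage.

8.28%

For a monomial P ∝ V, I, fractional errors add in quadrature:
  (1·δV/V)² = (1×0.0199)² = 0.000396;  (1·δI/I)² = (1×0.0804)² = 0.00646
δP/P = √(0.00685) = 0.0828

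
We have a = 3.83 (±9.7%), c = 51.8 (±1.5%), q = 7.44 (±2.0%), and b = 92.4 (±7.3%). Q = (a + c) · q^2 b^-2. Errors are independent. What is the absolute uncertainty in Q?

Let u = a + c = 55.6. δu = √(δa² + δc²) = √(0.138 + 0.604) = 0.861, so δu/u = 0.0155.
Q is then a monomial in u, q, b:
δQ/Q = √((δu/u)² + (2·δq/q)² + (-2·δb/b)²) = √(0.000240 + 0.00160 + 0.0213) = 0.152
Q = 0.361, so δQ = 0.152 × 0.361 = 0.0549.

0.0549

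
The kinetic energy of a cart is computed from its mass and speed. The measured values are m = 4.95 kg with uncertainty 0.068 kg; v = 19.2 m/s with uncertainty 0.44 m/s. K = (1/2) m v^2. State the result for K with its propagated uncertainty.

912 ± 43.7 J

K is a product of powers, so relative uncertainties combine in quadrature:
  (1·δm/m)² = (1×0.0137)² = 0.000189;  (2·δv/v)² = (2×0.0229)² = 0.00210
δK/K = √(0.00229) = 0.0478
K = 912 J, so δK = 0.0478 × 912 = 43.7 J.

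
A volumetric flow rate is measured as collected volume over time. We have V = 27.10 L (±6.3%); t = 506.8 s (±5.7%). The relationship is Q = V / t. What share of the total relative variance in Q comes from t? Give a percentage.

45.0%

(δQ/Q)² = (1·δV/V)² + (-1·δt/t)²
  V term: (1×0.0630)² = 0.00397
  t term: (-1×0.0570)² = 0.00325
Total = 0.00722. Share from t = 0.00325/0.00722 = 0.450.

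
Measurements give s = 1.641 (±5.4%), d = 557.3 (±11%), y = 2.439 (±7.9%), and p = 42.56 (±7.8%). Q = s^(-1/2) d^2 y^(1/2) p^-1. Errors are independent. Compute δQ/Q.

0.238

Since Q is a product/quotient, work with relative uncertainties:
  (−½·δs/s)² = (-0.5×0.0540)² = 0.000729;  (2·δd/d)² = (2×0.110)² = 0.0484;  (½·δy/y)² = (0.5×0.0790)² = 0.00156;  (-1·δp/p)² = (-1×0.0780)² = 0.00608
δQ/Q = √(0.0568) = 0.238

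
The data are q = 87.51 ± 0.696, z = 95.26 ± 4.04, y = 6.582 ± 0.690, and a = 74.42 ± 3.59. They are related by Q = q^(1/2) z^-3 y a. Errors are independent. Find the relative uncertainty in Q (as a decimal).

0.172

Products/powers → add relative errors in quadrature, weighted by exponent:
  (½·δq/q)² = (0.5×0.00795)² = 1.58e-05;  (-3·δz/z)² = (-3×0.0424)² = 0.0162;  (1·δy/y)² = (1×0.105)² = 0.0110;  (1·δa/a)² = (1×0.0482)² = 0.00233
δQ/Q = √(0.0295) = 0.172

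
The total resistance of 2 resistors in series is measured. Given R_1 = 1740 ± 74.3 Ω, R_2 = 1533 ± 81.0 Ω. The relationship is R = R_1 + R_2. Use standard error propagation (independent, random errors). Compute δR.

110 Ω

Each term contributes (cᵢ δxᵢ)² to (δR)²:
  (δR_1)² = 5520;  (δR_2)² = 6560
δR = √(12100) = 110 Ω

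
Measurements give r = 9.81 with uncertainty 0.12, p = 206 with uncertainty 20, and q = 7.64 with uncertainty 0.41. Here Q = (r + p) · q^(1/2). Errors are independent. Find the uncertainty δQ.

Let u = r + p = 216. δu = √(δr² + δp²) = √(0.0144 + 400) = 20.0, so δu/u = 0.0927.
Q is then a monomial in u, q:
δQ/Q = √((δu/u)² + (½·δq/q)²) = √(0.00859 + 0.000720) = 0.0965
Q = 597, so δQ = 0.0965 × 597 = 57.6.

57.6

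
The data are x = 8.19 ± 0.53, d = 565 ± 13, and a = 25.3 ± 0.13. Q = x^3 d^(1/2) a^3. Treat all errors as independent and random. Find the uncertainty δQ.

Q is a product of powers, so relative uncertainties combine in quadrature:
  (3·δx/x)² = (3×0.0647)² = 0.0377;  (½·δd/d)² = (0.5×0.0230)² = 0.000132;  (3·δa/a)² = (3×0.00514)² = 0.000238
δQ/Q = √(0.0381) = 0.195
Q = 2.11e+08, so δQ = 0.195 × 2.11e+08 = 4.13e+07.

4.13e+07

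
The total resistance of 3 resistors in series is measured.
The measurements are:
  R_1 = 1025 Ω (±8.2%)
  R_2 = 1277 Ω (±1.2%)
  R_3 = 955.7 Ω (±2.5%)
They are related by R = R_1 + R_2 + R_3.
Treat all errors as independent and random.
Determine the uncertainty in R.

88.7 Ω

Sums and differences: (δR)² = Σ (cᵢ δxᵢ)².
  (δR_1)² = 7060;  (δR_2)² = 235;  (δR_3)² = 571
δR = √(7870) = 88.7 Ω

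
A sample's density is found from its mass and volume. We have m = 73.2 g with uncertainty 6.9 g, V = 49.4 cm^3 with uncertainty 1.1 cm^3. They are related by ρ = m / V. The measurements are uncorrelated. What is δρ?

For a monomial ρ ∝ m, V^-1, fractional errors add in quadrature:
  (1·δm/m)² = (1×0.0943)² = 0.00889;  (-1·δV/V)² = (-1×0.0223)² = 0.000496
δρ/ρ = √(0.00938) = 0.0969
ρ = 1.48 g/cm^3, so δρ = 0.0969 × 1.48 = 0.144 g/cm^3.

0.144 g/cm^3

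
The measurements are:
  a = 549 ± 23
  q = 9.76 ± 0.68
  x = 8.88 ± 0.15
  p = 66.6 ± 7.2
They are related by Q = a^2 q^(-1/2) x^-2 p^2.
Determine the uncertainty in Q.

Q is a product of powers, so relative uncertainties combine in quadrature:
  (2·δa/a)² = (2×0.0419)² = 0.00702;  (−½·δq/q)² = (-0.5×0.0697)² = 0.00121;  (-2·δx/x)² = (-2×0.0169)² = 0.00114;  (2·δp/p)² = (2×0.108)² = 0.0467
δQ/Q = √(0.0561) = 0.237
Q = 5.43e+06, so δQ = 0.237 × 5.43e+06 = 1.29e+06.

1.29e+06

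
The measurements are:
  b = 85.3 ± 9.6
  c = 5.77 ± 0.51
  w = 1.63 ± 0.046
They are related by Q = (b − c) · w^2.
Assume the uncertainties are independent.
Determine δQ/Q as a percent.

Let u = b − c = 79.5. δu = √(δb² + δc²) = √(92.2 + 0.260) = 9.61, so δu/u = 0.121.
Q is then a monomial in u, w:
δQ/Q = √((δu/u)² + (2·δw/w)²) = √(0.0146 + 0.00319) = 0.133

13.3%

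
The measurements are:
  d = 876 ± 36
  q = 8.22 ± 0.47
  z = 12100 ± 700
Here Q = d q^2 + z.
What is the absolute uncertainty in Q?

7230

Let p = d·q^2 = 59200. δp/p = √((1·δd/d)² + (2·δq/q)²) = √(0.00169 + 0.0131) = 0.122, so δp = 7190.
Q = p + z: δQ = √(δp² + δz²) = √(5.17e+07 + 4.9e+05) = 7230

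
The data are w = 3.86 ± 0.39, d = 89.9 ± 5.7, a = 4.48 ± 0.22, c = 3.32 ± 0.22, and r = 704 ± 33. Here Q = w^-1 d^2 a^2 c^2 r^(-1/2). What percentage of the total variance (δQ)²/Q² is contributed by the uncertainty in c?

32.5%

(δQ/Q)² = (-1·δw/w)² + (2·δd/d)² + (2·δa/a)² + (2·δc/c)² + (−½·δr/r)²
  w term: (-1×0.101)² = 0.0102
  d term: (2×0.0634)² = 0.0161
  a term: (2×0.0491)² = 0.00965
  c term: (2×0.0663)² = 0.0176
  r term: (-0.5×0.0469)² = 0.000549
Total = 0.0540. Share from c = 0.0176/0.0540 = 0.325.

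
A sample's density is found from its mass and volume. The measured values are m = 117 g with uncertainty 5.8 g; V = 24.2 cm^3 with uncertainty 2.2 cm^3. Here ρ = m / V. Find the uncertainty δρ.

Relative error in a monomial: (δρ/ρ)² = Σ (nᵢ · δxᵢ/xᵢ)².
  (1·δm/m)² = (1×0.0496)² = 0.00246;  (-1·δV/V)² = (-1×0.0909)² = 0.00826
δρ/ρ = √(0.0107) = 0.104
ρ = 4.83 g/cm^3, so δρ = 0.104 × 4.83 = 0.501 g/cm^3.

0.501 g/cm^3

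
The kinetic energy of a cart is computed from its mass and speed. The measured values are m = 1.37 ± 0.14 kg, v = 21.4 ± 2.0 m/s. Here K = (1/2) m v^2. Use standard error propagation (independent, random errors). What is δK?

Each factor contributes (exponent × relative error)² to (δK/K)²:
  (1·δm/m)² = (1×0.102)² = 0.0104;  (2·δv/v)² = (2×0.0935)² = 0.0349
δK/K = √(0.0454) = 0.213
K = 314 J, so δK = 0.213 × 314 = 66.8 J.

66.8 J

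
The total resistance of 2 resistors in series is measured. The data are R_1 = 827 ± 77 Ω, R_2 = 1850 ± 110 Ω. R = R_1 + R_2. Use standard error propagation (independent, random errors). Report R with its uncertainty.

2680 ± 134 Ω

Absolute uncertainties add in quadrature for a linear combination:
  (δR_1)² = 5930;  (δR_2)² = 12100
δR = √(18000) = 134 Ω
R = 2680 Ω.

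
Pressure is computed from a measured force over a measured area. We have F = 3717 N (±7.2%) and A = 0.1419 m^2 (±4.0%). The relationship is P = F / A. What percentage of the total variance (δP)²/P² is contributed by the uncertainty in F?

(δP/P)² = (1·δF/F)² + (-1·δA/A)²
  F term: (1×0.0720)² = 0.00518
  A term: (-1×0.0400)² = 0.00160
Total = 0.00678. Share from F = 0.00518/0.00678 = 0.764.

76.4%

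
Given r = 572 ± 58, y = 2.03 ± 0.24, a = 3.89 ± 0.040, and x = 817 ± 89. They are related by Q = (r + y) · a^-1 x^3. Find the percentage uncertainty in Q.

34.2%

Let u = r + y = 574. δu = √(δr² + δy²) = √(3360 + 0.0576) = 58.0, so δu/u = 0.101.
Q is then a monomial in u, a, x:
δQ/Q = √((δu/u)² + (-1·δa/a)² + (3·δx/x)²) = √(0.0102 + 0.000106 + 0.107) = 0.342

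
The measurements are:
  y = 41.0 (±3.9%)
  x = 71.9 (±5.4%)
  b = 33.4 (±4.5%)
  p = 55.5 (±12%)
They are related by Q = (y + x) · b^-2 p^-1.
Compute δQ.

0.000282

Let u = y + x = 113. δu = √(δy² + δx²) = √(2.56 + 15.1) = 4.20, so δu/u = 0.0372.
Q is then a monomial in u, b, p:
δQ/Q = √((δu/u)² + (-2·δb/b)² + (-1·δp/p)²) = √(0.00138 + 0.00810 + 0.0144) = 0.155
Q = 0.00182, so δQ = 0.155 × 0.00182 = 0.000282.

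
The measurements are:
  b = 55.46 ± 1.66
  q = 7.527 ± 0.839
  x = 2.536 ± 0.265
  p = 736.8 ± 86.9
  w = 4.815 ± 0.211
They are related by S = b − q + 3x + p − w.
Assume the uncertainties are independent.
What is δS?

86.9

Each term contributes (cᵢ δxᵢ)² to (δS)²:
  (δb)² = 2.76;  (δq)² = 0.704;  (3·δx)² = 0.632;  (δp)² = 7550;  (δw)² = 0.0445
δS = √(7560) = 86.9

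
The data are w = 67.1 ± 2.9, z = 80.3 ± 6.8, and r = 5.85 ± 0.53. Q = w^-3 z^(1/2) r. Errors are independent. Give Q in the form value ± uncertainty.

Each factor contributes (exponent × relative error)² to (δQ/Q)²:
  (-3·δw/w)² = (-3×0.0432)² = 0.0168;  (½·δz/z)² = (0.5×0.0847)² = 0.00179;  (1·δr/r)² = (1×0.0906)² = 0.00821
δQ/Q = √(0.0268) = 0.164
Q = 0.000174, so δQ = 0.164 × 0.000174 = 2.84e-05.

(1.74 ± 0.284) × 10^-4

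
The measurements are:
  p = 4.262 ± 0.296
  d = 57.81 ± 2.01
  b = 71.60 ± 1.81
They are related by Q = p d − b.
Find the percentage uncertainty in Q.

Let w = p·d = 246.4. δw/w = √((1·δp/p)² + (1·δd/d)²) = √(0.00482 + 0.00121) = 0.0777, so δw = 19.1.
Q = w − b: δQ = √(δw² + δb²) = √(366 + 3.28) = 19.2
Q = 174.8, so δQ/Q = 19.2/174.8 = 0.110.

11.0%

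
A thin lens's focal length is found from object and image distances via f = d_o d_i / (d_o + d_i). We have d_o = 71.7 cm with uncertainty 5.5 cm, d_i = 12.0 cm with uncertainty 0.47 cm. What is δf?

∂f/∂d_o = (d_i/(d_o+d_i))² = 0.0206;  ∂f/∂d_i = (d_o/(d_o+d_i))² = 0.734
δf = √((∂f/∂d_o · δd_o)² + (∂f/∂d_i · δd_i)²) = √(0.0128 + 0.119) = 0.363 cm

0.363 cm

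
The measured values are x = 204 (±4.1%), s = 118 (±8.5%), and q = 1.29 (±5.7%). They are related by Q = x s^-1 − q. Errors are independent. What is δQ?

Let p = x·s^-1 = 1.73. δp/p = √((1·δx/x)² + (-1·δs/s)²) = √(0.00168 + 0.00723) = 0.0944, so δp = 0.163.
Q = p − q: δQ = √(δp² + δq²) = √(0.0266 + 0.00541) = 0.179

0.179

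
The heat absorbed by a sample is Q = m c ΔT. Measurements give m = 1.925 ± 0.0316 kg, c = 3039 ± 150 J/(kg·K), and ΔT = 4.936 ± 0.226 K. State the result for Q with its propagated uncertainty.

28880 ± 2000 J

For a monomial Q ∝ m, c, ΔT, fractional errors add in quadrature:
  (1·δm/m)² = (1×0.0164)² = 0.000269;  (1·δc/c)² = (1×0.0494)² = 0.00244;  (1·δΔT/ΔT)² = (1×0.0458)² = 0.00210
δQ/Q = √(0.00480) = 0.0693
Q = 28880 J, so δQ = 0.0693 × 28880 = 2000 J.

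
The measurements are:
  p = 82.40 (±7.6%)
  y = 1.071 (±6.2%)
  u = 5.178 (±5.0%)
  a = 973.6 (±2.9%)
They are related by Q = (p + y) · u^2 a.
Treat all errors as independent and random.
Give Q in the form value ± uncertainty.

(2.179 ± 0.280) × 10^6

Let w = p + y = 83.47. δw = √(δp² + δy²) = √(39.2 + 0.00441) = 6.26, so δw/w = 0.0750.
Q is then a monomial in w, u, a:
δQ/Q = √((δw/w)² + (2·δu/u)² + (1·δa/a)²) = √(0.00563 + 0.0100 + 0.000841) = 0.128
Q = 2.179e+06, so δQ = 0.128 × 2.179e+06 = 2.8e+05.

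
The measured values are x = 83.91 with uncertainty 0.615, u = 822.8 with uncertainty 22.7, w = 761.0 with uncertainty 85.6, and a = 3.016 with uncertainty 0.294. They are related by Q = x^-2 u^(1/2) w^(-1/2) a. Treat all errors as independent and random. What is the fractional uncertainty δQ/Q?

For a monomial Q ∝ x^-2, u^(1/2), w^(-1/2), a, fractional errors add in quadrature:
  (-2·δx/x)² = (-2×0.00733)² = 0.000215;  (½·δu/u)² = (0.5×0.0276)² = 0.000190;  (−½·δw/w)² = (-0.5×0.112)² = 0.00316;  (1·δa/a)² = (1×0.0975)² = 0.00950
δQ/Q = √(0.0131) = 0.114

0.114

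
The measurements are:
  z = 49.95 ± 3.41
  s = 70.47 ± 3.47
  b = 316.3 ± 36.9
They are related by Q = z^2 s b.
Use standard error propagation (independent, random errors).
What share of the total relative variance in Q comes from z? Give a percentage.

53.8%

(δQ/Q)² = (2·δz/z)² + (1·δs/s)² + (1·δb/b)²
  z term: (2×0.0683)² = 0.0186
  s term: (1×0.0492)² = 0.00242
  b term: (1×0.117)² = 0.0136
Total = 0.0347. Share from z = 0.0186/0.0347 = 0.538.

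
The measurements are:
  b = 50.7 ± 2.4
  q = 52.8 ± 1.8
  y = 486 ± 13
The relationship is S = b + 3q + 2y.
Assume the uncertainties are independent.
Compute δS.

26.7

For a sum/difference, combine absolute errors in quadrature:
  (δb)² = 5.76;  (3·δq)² = 29.2;  (2·δy)² = 676
δS = √(711) = 26.7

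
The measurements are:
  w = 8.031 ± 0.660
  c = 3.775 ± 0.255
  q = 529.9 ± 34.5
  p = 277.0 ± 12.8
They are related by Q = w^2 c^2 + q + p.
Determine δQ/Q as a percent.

Let h = w^2·c^2 = 919.1. δh/h = √((2·δw/w)² + (2·δc/c)²) = √(0.0270 + 0.0183) = 0.213, so δh = 196.
Q = h + q + p: δQ = √(δh² + δq² + δp²) = √(38200 + 1190 + 164) = 199
Q = 1726, so δQ/Q = 199/1726 = 0.115.

11.5%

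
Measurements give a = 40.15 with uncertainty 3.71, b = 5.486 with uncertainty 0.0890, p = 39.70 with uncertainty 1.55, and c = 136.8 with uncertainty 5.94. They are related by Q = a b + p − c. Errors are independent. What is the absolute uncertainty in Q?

21.6

Let w = a·b = 220.3. δw/w = √((1·δa/a)² + (1·δb/b)²) = √(0.00854 + 0.000263) = 0.0938, so δw = 20.7.
Q = w + p − c: δQ = √(δw² + δp² + δc²) = √(427 + 2.40 + 35.3) = 21.6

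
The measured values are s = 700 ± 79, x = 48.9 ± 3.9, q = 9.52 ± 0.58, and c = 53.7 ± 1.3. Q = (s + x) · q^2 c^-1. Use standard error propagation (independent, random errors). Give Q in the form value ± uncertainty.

Let u = s + x = 749. δu = √(δs² + δx²) = √(6240 + 15.2) = 79.1, so δu/u = 0.106.
Q is then a monomial in u, q, c:
δQ/Q = √((δu/u)² + (2·δq/q)² + (-1·δc/c)²) = √(0.0112 + 0.0148 + 0.000586) = 0.163
Q = 1260, so δQ = 0.163 × 1260 = 206.

1260 ± 206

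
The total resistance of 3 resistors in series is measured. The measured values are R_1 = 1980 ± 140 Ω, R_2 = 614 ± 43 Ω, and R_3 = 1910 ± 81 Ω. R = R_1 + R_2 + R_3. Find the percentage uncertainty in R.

3.72%

Sums and differences: (δR)² = Σ (cᵢ δxᵢ)².
  (δR_1)² = 19600;  (δR_2)² = 1850;  (δR_3)² = 6560
δR = √(28000) = 167 Ω
R = 4500 Ω, so δR/R = 167/4500 = 0.0372.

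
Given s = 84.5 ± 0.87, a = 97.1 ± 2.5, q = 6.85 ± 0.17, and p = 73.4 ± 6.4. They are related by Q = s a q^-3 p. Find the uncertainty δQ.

221

Q is a product of powers, so relative uncertainties combine in quadrature:
  (1·δs/s)² = (1×0.0103)² = 0.000106;  (1·δa/a)² = (1×0.0257)² = 0.000663;  (-3·δq/q)² = (-3×0.0248)² = 0.00554;  (1·δp/p)² = (1×0.0872)² = 0.00760
δQ/Q = √(0.0139) = 0.118
Q = 1870, so δQ = 0.118 × 1870 = 221.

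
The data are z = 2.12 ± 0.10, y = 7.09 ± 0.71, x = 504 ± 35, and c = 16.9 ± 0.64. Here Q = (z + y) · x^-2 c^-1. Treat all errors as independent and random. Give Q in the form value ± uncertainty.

Let u = z + y = 9.21. δu = √(δz² + δy²) = √(0.0100 + 0.504) = 0.717, so δu/u = 0.0779.
Q is then a monomial in u, x, c:
δQ/Q = √((δu/u)² + (-2·δx/x)² + (-1·δc/c)²) = √(0.00606 + 0.0193 + 0.00143) = 0.164
Q = 2.15e-06, so δQ = 0.164 × 2.15e-06 = 3.51e-07.

(2.15 ± 0.351) × 10^-6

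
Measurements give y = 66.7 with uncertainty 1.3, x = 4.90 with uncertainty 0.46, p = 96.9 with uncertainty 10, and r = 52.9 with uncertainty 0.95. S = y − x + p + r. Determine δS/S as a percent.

Each term contributes (cᵢ δxᵢ)² to (δS)²:
  (δy)² = 1.69;  (δx)² = 0.212;  (δp)² = 100;  (δr)² = 0.902
δS = √(103) = 10.1
S = 212, so δS/S = 10.1/212 = 0.0479.

4.79%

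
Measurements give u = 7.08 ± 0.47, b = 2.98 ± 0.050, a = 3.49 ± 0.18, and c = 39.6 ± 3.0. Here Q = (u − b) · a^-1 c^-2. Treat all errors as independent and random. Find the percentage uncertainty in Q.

Let w = u − b = 4.10. δw = √(δu² + δb²) = √(0.221 + 0.00250) = 0.473, so δw/w = 0.115.
Q is then a monomial in w, a, c:
δQ/Q = √((δw/w)² + (-1·δa/a)² + (-2·δc/c)²) = √(0.0133 + 0.00266 + 0.0230) = 0.197

19.7%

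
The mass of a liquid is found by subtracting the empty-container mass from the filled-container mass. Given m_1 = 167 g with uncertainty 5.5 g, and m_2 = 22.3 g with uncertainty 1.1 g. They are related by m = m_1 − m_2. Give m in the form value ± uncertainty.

145 ± 5.61 g

Absolute uncertainties add in quadrature for a linear combination:
  (δm_1)² = 30.2;  (δm_2)² = 1.21
δm = √(31.5) = 5.61 g
m = 145 g.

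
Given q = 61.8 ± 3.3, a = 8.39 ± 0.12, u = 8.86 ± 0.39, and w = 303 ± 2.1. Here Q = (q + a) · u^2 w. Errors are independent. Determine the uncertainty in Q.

1.67e+05

Let h = q + a = 70.2. δh = √(δq² + δa²) = √(10.9 + 0.0144) = 3.30, so δh/h = 0.0470.
Q is then a monomial in h, u, w:
δQ/Q = √((δh/h)² + (2·δu/u)² + (1·δw/w)²) = √(0.00221 + 0.00775 + 4.8e-05) = 0.100
Q = 1.67e+06, so δQ = 0.100 × 1.67e+06 = 1.67e+05.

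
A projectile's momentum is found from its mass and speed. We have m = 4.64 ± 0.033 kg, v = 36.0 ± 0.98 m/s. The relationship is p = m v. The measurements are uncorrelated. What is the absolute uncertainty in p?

4.70 kg·m/s

p is a product of powers, so relative uncertainties combine in quadrature:
  (1·δm/m)² = (1×0.00711)² = 5.06e-05;  (1·δv/v)² = (1×0.0272)² = 0.000741
δp/p = √(0.000792) = 0.0281
p = 167 kg·m/s, so δp = 0.0281 × 167 = 4.70 kg·m/s.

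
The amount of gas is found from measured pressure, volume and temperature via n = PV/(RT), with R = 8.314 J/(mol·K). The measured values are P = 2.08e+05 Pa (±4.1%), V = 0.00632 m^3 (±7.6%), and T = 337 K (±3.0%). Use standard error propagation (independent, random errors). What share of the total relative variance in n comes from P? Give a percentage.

20.1%

(δn/n)² = (1·δP/P)² + (1·δV/V)² + (-1·δT/T)²
  P term: (1×0.0410)² = 0.00168
  V term: (1×0.0760)² = 0.00578
  T term: (-1×0.0300)² = 0.000900
Total = 0.00836. Share from P = 0.00168/0.00836 = 0.201.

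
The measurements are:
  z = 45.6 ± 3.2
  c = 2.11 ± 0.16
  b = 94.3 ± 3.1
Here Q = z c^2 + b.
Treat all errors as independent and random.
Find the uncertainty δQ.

34.1

Let p = z·c^2 = 203. δp/p = √((1·δz/z)² + (2·δc/c)²) = √(0.00492 + 0.0230) = 0.167, so δp = 33.9.
Q = p + b: δQ = √(δp² + δb²) = √(1150 + 9.61) = 34.1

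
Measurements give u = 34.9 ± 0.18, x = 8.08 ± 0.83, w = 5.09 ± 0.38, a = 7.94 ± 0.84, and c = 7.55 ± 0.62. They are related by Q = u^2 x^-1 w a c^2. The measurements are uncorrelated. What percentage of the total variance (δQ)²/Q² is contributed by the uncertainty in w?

(δQ/Q)² = (2·δu/u)² + (-1·δx/x)² + (1·δw/w)² + (1·δa/a)² + (2·δc/c)²
  u term: (2×0.00516)² = 0.000106
  x term: (-1×0.103)² = 0.0106
  w term: (1×0.0747)² = 0.00557
  a term: (1×0.106)² = 0.0112
  c term: (2×0.0821)² = 0.0270
Total = 0.0544. Share from w = 0.00557/0.0544 = 0.102.

10.2%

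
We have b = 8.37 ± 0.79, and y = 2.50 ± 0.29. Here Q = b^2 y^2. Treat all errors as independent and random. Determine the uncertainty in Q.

131

For a monomial Q ∝ b^2, y^2, fractional errors add in quadrature:
  (2·δb/b)² = (2×0.0944)² = 0.0356;  (2·δy/y)² = (2×0.116)² = 0.0538
δQ/Q = √(0.0895) = 0.299
Q = 438, so δQ = 0.299 × 438 = 131.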